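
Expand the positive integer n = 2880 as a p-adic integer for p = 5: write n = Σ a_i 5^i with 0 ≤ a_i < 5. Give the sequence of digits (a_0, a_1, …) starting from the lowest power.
(a_0, a_1, …) = (0, 1, 0, 3, 4)

Repeated division by 5 gives the digits low-to-high: 2880 = 1·5^1 + 3·5^3 + 4·5^4. Digit sequence: (0, 1, 0, 3, 4).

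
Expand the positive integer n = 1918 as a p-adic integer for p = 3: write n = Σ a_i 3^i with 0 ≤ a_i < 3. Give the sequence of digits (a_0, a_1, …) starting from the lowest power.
(a_0, a_1, …) = (1, 0, 0, 2, 2, 1, 2)

Repeated division by 3 gives the digits low-to-high: 1918 = 1 + 2·3^3 + 2·3^4 + 1·3^5 + 2·3^6. Digit sequence: (1, 0, 0, 2, 2, 1, 2).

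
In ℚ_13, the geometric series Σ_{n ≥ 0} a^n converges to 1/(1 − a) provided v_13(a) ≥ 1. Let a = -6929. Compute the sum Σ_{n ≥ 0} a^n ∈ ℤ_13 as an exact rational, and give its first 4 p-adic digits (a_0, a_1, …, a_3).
Σ a^n = 1/(1 − a) = 1/6930;  first 4 digits = (1, 0, 11, 9)

v_13(a) = 2 ≥ 1, so the series converges in ℤ_13 to 1/(1 − a) = 1/(1 − (-6929)) = 1/6930. Expand this rational in ℤ_13: compute digits iteratively via d_i = x_i mod 13, x_{i+1} = (x_i − d_i)/13. The first 4 digits are (1, 0, 11, 9).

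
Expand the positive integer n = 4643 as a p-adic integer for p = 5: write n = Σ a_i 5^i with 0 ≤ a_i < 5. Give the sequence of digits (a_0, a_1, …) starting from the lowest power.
(a_0, a_1, …) = (3, 3, 0, 2, 2, 1)

Repeated division by 5 gives the digits low-to-high: 4643 = 3 + 3·5^1 + 2·5^3 + 2·5^4 + 1·5^5. Digit sequence: (3, 3, 0, 2, 2, 1).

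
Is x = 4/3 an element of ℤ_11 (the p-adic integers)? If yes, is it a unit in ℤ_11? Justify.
x ∈ ℤ_11^× (unit); v_11(x) = 0

ℤ_11 = {x ∈ ℚ_11 : v_11(x) ≥ 0} and ℤ_11^× = {x ∈ ℤ_11 : v_11(x) = 0}. Here v_11(4/3) = v_11(num) − v_11(den) = 0; compare against these criteria.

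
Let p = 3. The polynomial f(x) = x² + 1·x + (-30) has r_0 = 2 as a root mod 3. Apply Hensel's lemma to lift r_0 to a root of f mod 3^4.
r_3 = 5 (mod 81)

Hensel: r_{i+1} = r_i − f(r_i)·(f′(r_i))^{-1} mod 3^{i+2}, f′(x) = 2x + 1. Iterate:
  r_0 = 2 (mod 3)
  r_1 = 5 (mod 9)
  r_2 = 5 (mod 27)
  r_3 = 5 (mod 81)
Final: r = 5 satisfies f(r) ≡ 0 mod 3^4.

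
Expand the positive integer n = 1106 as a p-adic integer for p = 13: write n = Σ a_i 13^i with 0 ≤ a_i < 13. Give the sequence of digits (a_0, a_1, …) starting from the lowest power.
(a_0, a_1, …) = (1, 7, 6)

Repeated division by 13 gives the digits low-to-high: 1106 = 1 + 7·13^1 + 6·13^2. Digit sequence: (1, 7, 6).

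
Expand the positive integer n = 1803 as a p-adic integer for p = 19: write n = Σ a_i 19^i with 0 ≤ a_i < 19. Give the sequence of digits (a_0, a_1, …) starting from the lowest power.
(a_0, a_1, …) = (17, 18, 4)

Repeated division by 19 gives the digits low-to-high: 1803 = 17 + 18·19^1 + 4·19^2. Digit sequence: (17, 18, 4).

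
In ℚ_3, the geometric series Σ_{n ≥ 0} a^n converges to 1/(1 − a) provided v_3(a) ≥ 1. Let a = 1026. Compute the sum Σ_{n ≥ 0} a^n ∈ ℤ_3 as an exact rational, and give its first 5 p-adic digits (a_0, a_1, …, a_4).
Σ a^n = 1/(1 − a) = -1/1025;  first 5 digits = (1, 0, 0, 2, 0)

v_3(a) = 3 ≥ 1, so the series converges in ℤ_3 to 1/(1 − a) = 1/(1 − 1026) = -1/1025. Expand this rational in ℤ_3: compute digits iteratively via d_i = x_i mod 3, x_{i+1} = (x_i − d_i)/3. The first 5 digits are (1, 0, 0, 2, 0).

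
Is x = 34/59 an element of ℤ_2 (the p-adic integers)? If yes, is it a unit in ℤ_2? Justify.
x ∈ ℤ_2 but not a unit; v_2(x) = 1 > 0

ℤ_2 = {x ∈ ℚ_2 : v_2(x) ≥ 0} and ℤ_2^× = {x ∈ ℤ_2 : v_2(x) = 0}. Here v_2(34/59) = v_2(num) − v_2(den) = 1; compare against these criteria.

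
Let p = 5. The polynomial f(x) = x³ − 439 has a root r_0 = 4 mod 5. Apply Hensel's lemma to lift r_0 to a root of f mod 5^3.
r_2 = 4 (mod 125)

Hensel: r_{i+1} = r_i − f(r_i)/f′(r_i) mod 5^{i+2}, where f′(x) = 3x². Iterate:
  r_0 = 4 (mod 5)
  r_1 = 4 (mod 25)
  r_2 = 4 (mod 125)
Final: r = 4 with f(r) ≡ 0 mod 5^3.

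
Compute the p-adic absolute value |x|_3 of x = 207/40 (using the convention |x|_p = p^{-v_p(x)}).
|207/40|_3 = 1/9

Step 1 — compute v_3(x) by factoring powers of 3 out of the numerator and denominator: v_3(207/40) = 2. Step 2 — apply |x|_p = p^{-v_p(x)} = 3^{-2} = 1/9.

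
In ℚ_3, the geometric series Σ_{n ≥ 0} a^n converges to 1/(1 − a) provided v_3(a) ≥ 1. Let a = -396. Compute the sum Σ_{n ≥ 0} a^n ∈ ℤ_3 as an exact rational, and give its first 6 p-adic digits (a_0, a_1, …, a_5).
Σ a^n = 1/(1 − a) = 1/397;  first 6 digits = (1, 0, 1, 0, 2, 1)

v_3(a) = 2 ≥ 1, so the series converges in ℤ_3 to 1/(1 − a) = 1/(1 − (-396)) = 1/397. Expand this rational in ℤ_3: compute digits iteratively via d_i = x_i mod 3, x_{i+1} = (x_i − d_i)/3. The first 6 digits are (1, 0, 1, 0, 2, 1).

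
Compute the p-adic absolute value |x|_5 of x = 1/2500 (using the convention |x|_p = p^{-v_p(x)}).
|1/2500|_5 = 625

Step 1 — compute v_5(x) by factoring powers of 5 out of the numerator and denominator: v_5(1/2500) = -4. Step 2 — apply |x|_p = p^{-v_p(x)} = 5^{4} = 625.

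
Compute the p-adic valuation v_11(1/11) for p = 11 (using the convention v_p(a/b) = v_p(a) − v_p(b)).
v_11(1/11) = -1

Factor powers of 11 from the numerator and denominator of the reduced fraction: 1 = 11^0 · 1 and 11 = 11^1 · 1. Apply v_p(a/b) = v_p(a) − v_p(b): v_11(1/11) = 0 − 1 = -1.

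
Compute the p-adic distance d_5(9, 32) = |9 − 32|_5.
d_5(9, 32) = 1

Step 1 — x − y = 9 − 32 = -23. Step 2 — v_5(-23) = 0 (factor: -23 = −(5^0 · 23); the sign does not affect v_p). Step 3 — |x − y|_5 = 5^{0} = 1.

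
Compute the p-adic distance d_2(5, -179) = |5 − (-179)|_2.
d_2(5, -179) = 1/8

Step 1 — x − y = 5 − (-179) = 184. Step 2 — v_2(184) = 3 (factor: 184 = (2^3 · 23); the sign does not affect v_p). Step 3 — |x − y|_2 = 2^{-3} = 1/8.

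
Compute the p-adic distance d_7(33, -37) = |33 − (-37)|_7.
d_7(33, -37) = 1/7

Step 1 — x − y = 33 − (-37) = 70. Step 2 — v_7(70) = 1 (factor: 70 = (7^1 · 10); the sign does not affect v_p). Step 3 — |x − y|_7 = 7^{-1} = 1/7.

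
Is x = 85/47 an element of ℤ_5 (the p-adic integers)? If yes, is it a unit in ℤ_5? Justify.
x ∈ ℤ_5 but not a unit; v_5(x) = 1 > 0

ℤ_5 = {x ∈ ℚ_5 : v_5(x) ≥ 0} and ℤ_5^× = {x ∈ ℤ_5 : v_5(x) = 0}. Here v_5(85/47) = v_5(num) − v_5(den) = 1; compare against these criteria.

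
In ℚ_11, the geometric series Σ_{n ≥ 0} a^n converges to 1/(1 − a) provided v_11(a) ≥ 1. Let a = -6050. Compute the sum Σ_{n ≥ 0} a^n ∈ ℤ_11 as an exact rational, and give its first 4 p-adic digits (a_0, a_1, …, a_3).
Σ a^n = 1/(1 − a) = 1/6051;  first 4 digits = (1, 0, 5, 6)

v_11(a) = 2 ≥ 1, so the series converges in ℤ_11 to 1/(1 − a) = 1/(1 − (-6050)) = 1/6051. Expand this rational in ℤ_11: compute digits iteratively via d_i = x_i mod 11, x_{i+1} = (x_i − d_i)/11. The first 4 digits are (1, 0, 5, 6).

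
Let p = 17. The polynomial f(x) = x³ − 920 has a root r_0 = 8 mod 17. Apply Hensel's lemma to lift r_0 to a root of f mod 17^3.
r_2 = 1708 (mod 4913)

Hensel: r_{i+1} = r_i − f(r_i)/f′(r_i) mod 17^{i+2}, where f′(x) = 3x². Iterate:
  r_0 = 8 (mod 17)
  r_1 = 263 (mod 289)
  r_2 = 1708 (mod 4913)
Final: r = 1708 with f(r) ≡ 0 mod 17^3.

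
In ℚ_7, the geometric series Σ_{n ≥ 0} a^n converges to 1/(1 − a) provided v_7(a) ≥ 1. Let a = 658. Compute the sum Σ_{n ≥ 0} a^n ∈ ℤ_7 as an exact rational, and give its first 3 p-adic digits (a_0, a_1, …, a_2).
Σ a^n = 1/(1 − a) = -1/657;  first 3 digits = (1, 3, 1)

v_7(a) = 1 ≥ 1, so the series converges in ℤ_7 to 1/(1 − a) = 1/(1 − 658) = -1/657. Expand this rational in ℤ_7: compute digits iteratively via d_i = x_i mod 7, x_{i+1} = (x_i − d_i)/7. The first 3 digits are (1, 3, 1).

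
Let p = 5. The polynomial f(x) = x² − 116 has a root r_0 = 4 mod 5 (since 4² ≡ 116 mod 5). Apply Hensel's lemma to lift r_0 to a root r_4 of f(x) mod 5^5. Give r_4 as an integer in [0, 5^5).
r_4 = 2829 (mod 3125)

Hensel's recurrence: r_{i+1} = r_i − f(r_i)·(f′(r_i))^{-1} mod 5^{i+2}, with f′(x) = 2x. Iterate:
  r_0 = 4 (mod 5)
  r_1 = 4 (mod 25)
  r_2 = 79 (mod 125)
  r_3 = 329 (mod 625)
  r_4 = 2829 (mod 3125)
Final: r_4 = 2829, and one checks f(r_4) ≡ 0 mod 5^5.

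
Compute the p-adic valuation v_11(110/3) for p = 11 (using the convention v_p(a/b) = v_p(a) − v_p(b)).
v_11(110/3) = 1

Factor powers of 11 from the numerator and denominator of the reduced fraction: 110 = 11^1 · 10 and 3 = 11^0 · 3. Apply v_p(a/b) = v_p(a) − v_p(b): v_11(110/3) = 1 − 0 = 1.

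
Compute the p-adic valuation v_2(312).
v_2(312) = 3

v_2(n) is the largest exponent k such that 2^k divides n. Factor out: 312 = 2^3 · 39. (Sign doesn't affect v_p.) So v_2(312) = 3.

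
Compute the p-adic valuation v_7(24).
v_7(24) = 0

v_7(n) is the largest exponent k such that 7^k divides n. Factor out: 24 = 7^0 · 24. (Sign doesn't affect v_p.) So v_7(24) = 0.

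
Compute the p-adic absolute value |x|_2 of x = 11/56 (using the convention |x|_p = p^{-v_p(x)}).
|11/56|_2 = 8

Step 1 — compute v_2(x) by factoring powers of 2 out of the numerator and denominator: v_2(11/56) = -3. Step 2 — apply |x|_p = p^{-v_p(x)} = 2^{3} = 8.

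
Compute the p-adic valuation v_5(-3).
v_5(-3) = 0

v_5(n) is the largest exponent k such that 5^k divides n. Factor out: -3 = -5^0 · 3. (Sign doesn't affect v_p.) So v_5(-3) = 0.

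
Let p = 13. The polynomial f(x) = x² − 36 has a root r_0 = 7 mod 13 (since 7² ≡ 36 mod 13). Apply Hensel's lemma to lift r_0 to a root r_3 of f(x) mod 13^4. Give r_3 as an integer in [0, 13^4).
r_3 = 28555 (mod 28561)

Hensel's recurrence: r_{i+1} = r_i − f(r_i)·(f′(r_i))^{-1} mod 13^{i+2}, with f′(x) = 2x. Iterate:
  r_0 = 7 (mod 13)
  r_1 = 163 (mod 169)
  r_2 = 2191 (mod 2197)
  r_3 = 28555 (mod 28561)
Final: r_3 = 28555, and one checks f(r_3) ≡ 0 mod 13^4.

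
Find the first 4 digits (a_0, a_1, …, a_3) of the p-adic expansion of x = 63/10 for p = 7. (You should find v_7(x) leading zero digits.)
(a_0, …, a_3) = (0, 3, 6, 4)

v_7(63/10) = 1, so a_0 = ... = a_0 = 0. Factor out: x = 7^1 · u with u = 9/10 a unit in ℤ_7. Expand u iteratively via a_{v+i} = u_i mod 7, u_{i+1} = (u_i − a_{v+i})/7:
  u_0 = 9/10;  a_1 = 3;  u_1 = (u_0 − 3)/7 = -3/10
  u_1 = -3/10;  a_2 = 6;  u_2 = (u_1 − 6)/7 = -9/10
  u_2 = -9/10;  a_3 = 4;  u_3 = (u_2 − 4)/7 = -7/10
Digits: (0, 3, 6, 4).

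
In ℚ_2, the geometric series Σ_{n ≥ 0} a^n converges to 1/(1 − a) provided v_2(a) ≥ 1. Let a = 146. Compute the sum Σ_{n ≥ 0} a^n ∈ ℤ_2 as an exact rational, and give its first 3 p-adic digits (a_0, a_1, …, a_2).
Σ a^n = 1/(1 − a) = -1/145;  first 3 digits = (1, 1, 1)

v_2(a) = 1 ≥ 1, so the series converges in ℤ_2 to 1/(1 − a) = 1/(1 − 146) = -1/145. Expand this rational in ℤ_2: compute digits iteratively via d_i = x_i mod 2, x_{i+1} = (x_i − d_i)/2. The first 3 digits are (1, 1, 1).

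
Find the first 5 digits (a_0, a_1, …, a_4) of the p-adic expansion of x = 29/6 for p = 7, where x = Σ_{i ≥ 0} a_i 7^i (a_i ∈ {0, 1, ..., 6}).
(a_0, …, a_4) = (6, 1, 1, 1, 1)

v_7(29/6) = 0 (numerator and denominator both coprime to 7), so x ∈ ℤ_7^×. Compute digits iteratively via a_i = x_i mod 7, x_{i+1} = (x_i − a_i)/7, with x_0 = x:
  x_0 = 29/6;  a_0 = 6;  x_1 = (x_0 − 6)/7 = -1/6
  x_1 = -1/6;  a_1 = 1;  x_2 = (x_1 − 1)/7 = -1/6
  x_2 = -1/6;  a_2 = 1;  x_3 = (x_2 − 1)/7 = -1/6
  x_3 = -1/6;  a_3 = 1;  x_4 = (x_3 − 1)/7 = -1/6
  x_4 = -1/6;  a_4 = 1;  x_5 = (x_4 − 1)/7 = -1/6
Digits: (6, 1, 1, 1, 1).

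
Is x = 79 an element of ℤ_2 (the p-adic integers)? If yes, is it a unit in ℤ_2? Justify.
x ∈ ℤ_2^× (unit); v_2(x) = 0

ℤ_2 = {x ∈ ℚ_2 : v_2(x) ≥ 0} and ℤ_2^× = {x ∈ ℤ_2 : v_2(x) = 0}. Here v_2(79) = v_2(num) − v_2(den) = 0; compare against these criteria.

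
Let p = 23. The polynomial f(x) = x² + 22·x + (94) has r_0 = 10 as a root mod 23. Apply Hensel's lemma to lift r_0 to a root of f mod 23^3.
r_2 = 7784 (mod 12167)

Hensel: r_{i+1} = r_i − f(r_i)·(f′(r_i))^{-1} mod 23^{i+2}, f′(x) = 2x + 22. Iterate:
  r_0 = 10 (mod 23)
  r_1 = 378 (mod 529)
  r_2 = 7784 (mod 12167)
Final: r = 7784 satisfies f(r) ≡ 0 mod 23^3.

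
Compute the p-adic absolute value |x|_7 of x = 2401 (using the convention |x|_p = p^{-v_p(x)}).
|2401|_7 = 1/2401

Step 1 — compute v_7(x) by factoring powers of 7 out of the numerator and denominator: v_7(2401) = 4. Step 2 — apply |x|_p = p^{-v_p(x)} = 7^{-4} = 1/2401.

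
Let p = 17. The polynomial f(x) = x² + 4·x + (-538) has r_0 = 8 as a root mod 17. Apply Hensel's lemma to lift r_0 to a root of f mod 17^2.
r_1 = 59 (mod 289)

Hensel: r_{i+1} = r_i − f(r_i)·(f′(r_i))^{-1} mod 17^{i+2}, f′(x) = 2x + 4. Iterate:
  r_0 = 8 (mod 17)
  r_1 = 59 (mod 289)
Final: r = 59 satisfies f(r) ≡ 0 mod 17^2.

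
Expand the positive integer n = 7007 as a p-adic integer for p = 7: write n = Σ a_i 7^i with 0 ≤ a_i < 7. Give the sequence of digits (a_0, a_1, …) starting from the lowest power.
(a_0, a_1, …) = (0, 0, 3, 6, 2)

Repeated division by 7 gives the digits low-to-high: 7007 = 3·7^2 + 6·7^3 + 2·7^4. Digit sequence: (0, 0, 3, 6, 2).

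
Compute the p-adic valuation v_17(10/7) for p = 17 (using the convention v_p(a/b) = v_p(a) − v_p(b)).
v_17(10/7) = 0

Factor powers of 17 from the numerator and denominator of the reduced fraction: 10 = 17^0 · 10 and 7 = 17^0 · 7. Apply v_p(a/b) = v_p(a) − v_p(b): v_17(10/7) = 0 − 0 = 0.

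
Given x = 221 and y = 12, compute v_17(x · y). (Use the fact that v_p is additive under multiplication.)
v_17(2652) = 1

v_p(x) = 1 (factor: 221 = 17^1 · 13); v_p(y) = 0 (factor: 12 = 17^0 · 12). Additivity: v_p(xy) = v_p(x) + v_p(y) = 1 + 0 = 1. (Direct check: xy = 2652 = 17^1 · (156).)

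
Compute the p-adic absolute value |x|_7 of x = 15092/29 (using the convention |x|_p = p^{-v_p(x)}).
|15092/29|_7 = 1/343

Step 1 — compute v_7(x) by factoring powers of 7 out of the numerator and denominator: v_7(15092/29) = 3. Step 2 — apply |x|_p = p^{-v_p(x)} = 7^{-3} = 1/343.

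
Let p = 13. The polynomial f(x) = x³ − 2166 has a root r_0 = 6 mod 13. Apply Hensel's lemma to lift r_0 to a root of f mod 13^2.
r_1 = 71 (mod 169)

Hensel: r_{i+1} = r_i − f(r_i)/f′(r_i) mod 13^{i+2}, where f′(x) = 3x². Iterate:
  r_0 = 6 (mod 13)
  r_1 = 71 (mod 169)
Final: r = 71 with f(r) ≡ 0 mod 13^2.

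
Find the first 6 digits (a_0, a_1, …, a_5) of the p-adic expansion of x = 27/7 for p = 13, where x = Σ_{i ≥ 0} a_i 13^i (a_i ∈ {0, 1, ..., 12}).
(a_0, …, a_5) = (2, 2, 11, 1, 11, 1)

v_13(27/7) = 0 (numerator and denominator both coprime to 13), so x ∈ ℤ_13^×. Compute digits iteratively via a_i = x_i mod 13, x_{i+1} = (x_i − a_i)/13, with x_0 = x:
  x_0 = 27/7;  a_0 = 2;  x_1 = (x_0 − 2)/13 = 1/7
  x_1 = 1/7;  a_1 = 2;  x_2 = (x_1 − 2)/13 = -1/7
  x_2 = -1/7;  a_2 = 11;  x_3 = (x_2 − 11)/13 = -6/7
  x_3 = -6/7;  a_3 = 1;  x_4 = (x_3 − 1)/13 = -1/7
  x_4 = -1/7;  a_4 = 11;  x_5 = (x_4 − 11)/13 = -6/7
  x_5 = -6/7;  a_5 = 1;  x_6 = (x_5 − 1)/13 = -1/7
Digits: (2, 2, 11, 1, 11, 1).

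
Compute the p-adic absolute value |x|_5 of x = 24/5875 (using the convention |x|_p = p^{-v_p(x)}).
|24/5875|_5 = 125

Step 1 — compute v_5(x) by factoring powers of 5 out of the numerator and denominator: v_5(24/5875) = -3. Step 2 — apply |x|_p = p^{-v_p(x)} = 5^{3} = 125.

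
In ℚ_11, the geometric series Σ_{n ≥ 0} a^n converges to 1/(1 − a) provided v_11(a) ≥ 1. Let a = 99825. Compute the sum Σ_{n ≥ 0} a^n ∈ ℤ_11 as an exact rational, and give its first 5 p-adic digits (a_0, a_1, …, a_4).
Σ a^n = 1/(1 − a) = -1/99824;  first 5 digits = (1, 0, 0, 9, 6)

v_11(a) = 3 ≥ 1, so the series converges in ℤ_11 to 1/(1 − a) = 1/(1 − 99825) = -1/99824. Expand this rational in ℤ_11: compute digits iteratively via d_i = x_i mod 11, x_{i+1} = (x_i − d_i)/11. The first 5 digits are (1, 0, 0, 9, 6).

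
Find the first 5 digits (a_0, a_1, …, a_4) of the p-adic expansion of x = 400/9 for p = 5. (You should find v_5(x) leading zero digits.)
(a_0, …, a_4) = (0, 0, 4, 4, 3)

v_5(400/9) = 2, so a_0 = ... = a_1 = 0. Factor out: x = 5^2 · u with u = 16/9 a unit in ℤ_5. Expand u iteratively via a_{v+i} = u_i mod 5, u_{i+1} = (u_i − a_{v+i})/5:
  u_0 = 16/9;  a_2 = 4;  u_1 = (u_0 − 4)/5 = -4/9
  u_1 = -4/9;  a_3 = 4;  u_2 = (u_1 − 4)/5 = -8/9
  u_2 = -8/9;  a_4 = 3;  u_3 = (u_2 − 3)/5 = -7/9
Digits: (0, 0, 4, 4, 3).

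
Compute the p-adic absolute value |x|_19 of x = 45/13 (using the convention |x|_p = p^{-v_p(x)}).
|45/13|_19 = 1

Step 1 — compute v_19(x) by factoring powers of 19 out of the numerator and denominator: v_19(45/13) = 0. Step 2 — apply |x|_p = p^{-v_p(x)} = 19^{0} = 1.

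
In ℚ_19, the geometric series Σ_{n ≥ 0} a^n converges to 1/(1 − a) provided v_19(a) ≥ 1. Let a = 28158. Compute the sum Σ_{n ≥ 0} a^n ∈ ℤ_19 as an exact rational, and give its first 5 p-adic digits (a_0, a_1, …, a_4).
Σ a^n = 1/(1 − a) = -1/28157;  first 5 digits = (1, 0, 2, 4, 4)

v_19(a) = 2 ≥ 1, so the series converges in ℤ_19 to 1/(1 − a) = 1/(1 − 28158) = -1/28157. Expand this rational in ℤ_19: compute digits iteratively via d_i = x_i mod 19, x_{i+1} = (x_i − d_i)/19. The first 5 digits are (1, 0, 2, 4, 4).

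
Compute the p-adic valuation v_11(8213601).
v_11(8213601) = 5

v_11(n) is the largest exponent k such that 11^k divides n. Factor out: 8213601 = 11^5 · 51. (Sign doesn't affect v_p.) So v_11(8213601) = 5.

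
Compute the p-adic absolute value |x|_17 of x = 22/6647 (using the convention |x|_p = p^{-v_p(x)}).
|22/6647|_17 = 289

Step 1 — compute v_17(x) by factoring powers of 17 out of the numerator and denominator: v_17(22/6647) = -2. Step 2 — apply |x|_p = p^{-v_p(x)} = 17^{2} = 289.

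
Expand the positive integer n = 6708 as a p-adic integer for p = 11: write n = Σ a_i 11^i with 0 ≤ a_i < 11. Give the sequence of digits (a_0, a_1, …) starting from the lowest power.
(a_0, a_1, …) = (9, 4, 0, 5)

Repeated division by 11 gives the digits low-to-high: 6708 = 9 + 4·11^1 + 5·11^3. Digit sequence: (9, 4, 0, 5).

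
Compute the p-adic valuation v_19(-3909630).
v_19(-3909630) = 4

v_19(n) is the largest exponent k such that 19^k divides n. Factor out: -3909630 = -19^4 · 30. (Sign doesn't affect v_p.) So v_19(-3909630) = 4.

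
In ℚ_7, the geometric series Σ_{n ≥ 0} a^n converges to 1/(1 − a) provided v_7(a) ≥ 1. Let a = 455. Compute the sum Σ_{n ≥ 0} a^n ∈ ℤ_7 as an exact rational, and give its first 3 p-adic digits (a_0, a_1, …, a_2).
Σ a^n = 1/(1 − a) = -1/454;  first 3 digits = (1, 2, 6)

v_7(a) = 1 ≥ 1, so the series converges in ℤ_7 to 1/(1 − a) = 1/(1 − 455) = -1/454. Expand this rational in ℤ_7: compute digits iteratively via d_i = x_i mod 7, x_{i+1} = (x_i − d_i)/7. The first 3 digits are (1, 2, 6).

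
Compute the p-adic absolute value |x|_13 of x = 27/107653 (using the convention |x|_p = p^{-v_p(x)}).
|27/107653|_13 = 2197

Step 1 — compute v_13(x) by factoring powers of 13 out of the numerator and denominator: v_13(27/107653) = -3. Step 2 — apply |x|_p = p^{-v_p(x)} = 13^{3} = 2197.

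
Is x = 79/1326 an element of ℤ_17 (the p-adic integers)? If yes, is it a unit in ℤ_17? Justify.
x ∉ ℤ_17 (v_17(x) = -1 < 0)

ℤ_17 = {x ∈ ℚ_17 : v_17(x) ≥ 0} and ℤ_17^× = {x ∈ ℤ_17 : v_17(x) = 0}. Here v_17(79/1326) = v_17(num) − v_17(den) = -1; compare against these criteria.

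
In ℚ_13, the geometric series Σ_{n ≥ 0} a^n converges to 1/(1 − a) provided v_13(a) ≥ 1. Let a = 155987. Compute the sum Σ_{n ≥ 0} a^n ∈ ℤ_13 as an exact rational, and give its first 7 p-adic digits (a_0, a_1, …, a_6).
Σ a^n = 1/(1 − a) = -1/155986;  first 7 digits = (1, 0, 0, 6, 5, 0, 10)

v_13(a) = 3 ≥ 1, so the series converges in ℤ_13 to 1/(1 − a) = 1/(1 − 155987) = -1/155986. Expand this rational in ℤ_13: compute digits iteratively via d_i = x_i mod 13, x_{i+1} = (x_i − d_i)/13. The first 7 digits are (1, 0, 0, 6, 5, 0, 10).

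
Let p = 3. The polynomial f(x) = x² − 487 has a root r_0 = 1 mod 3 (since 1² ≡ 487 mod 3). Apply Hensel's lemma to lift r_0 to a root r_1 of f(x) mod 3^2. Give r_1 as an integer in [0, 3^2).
r_1 = 1 (mod 9)

Hensel's recurrence: r_{i+1} = r_i − f(r_i)·(f′(r_i))^{-1} mod 3^{i+2}, with f′(x) = 2x. Iterate:
  r_0 = 1 (mod 3)
  r_1 = 1 (mod 9)
Final: r_1 = 1, and one checks f(r_1) ≡ 0 mod 3^2.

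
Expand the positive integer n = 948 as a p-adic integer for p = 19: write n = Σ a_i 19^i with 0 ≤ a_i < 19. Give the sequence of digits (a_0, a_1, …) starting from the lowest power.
(a_0, a_1, …) = (17, 11, 2)

Repeated division by 19 gives the digits low-to-high: 948 = 17 + 11·19^1 + 2·19^2. Digit sequence: (17, 11, 2).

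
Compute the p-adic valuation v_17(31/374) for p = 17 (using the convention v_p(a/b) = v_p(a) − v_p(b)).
v_17(31/374) = -1

Factor powers of 17 from the numerator and denominator of the reduced fraction: 31 = 17^0 · 31 and 374 = 17^1 · 22. Apply v_p(a/b) = v_p(a) − v_p(b): v_17(31/374) = 0 − 1 = -1.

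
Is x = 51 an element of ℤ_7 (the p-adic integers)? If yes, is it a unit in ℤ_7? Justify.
x ∈ ℤ_7^× (unit); v_7(x) = 0

ℤ_7 = {x ∈ ℚ_7 : v_7(x) ≥ 0} and ℤ_7^× = {x ∈ ℤ_7 : v_7(x) = 0}. Here v_7(51) = v_7(num) − v_7(den) = 0; compare against these criteria.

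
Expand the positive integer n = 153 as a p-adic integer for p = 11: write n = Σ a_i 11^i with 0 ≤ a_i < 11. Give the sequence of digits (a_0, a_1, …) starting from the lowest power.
(a_0, a_1, …) = (10, 2, 1)

Repeated division by 11 gives the digits low-to-high: 153 = 10 + 2·11^1 + 1·11^2. Digit sequence: (10, 2, 1).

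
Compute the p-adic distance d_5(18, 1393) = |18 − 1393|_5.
d_5(18, 1393) = 1/125

Step 1 — x − y = 18 − 1393 = -1375. Step 2 — v_5(-1375) = 3 (factor: -1375 = −(5^3 · 11); the sign does not affect v_p). Step 3 — |x − y|_5 = 5^{-3} = 1/125.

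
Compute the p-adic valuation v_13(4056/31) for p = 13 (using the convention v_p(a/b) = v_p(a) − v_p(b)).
v_13(4056/31) = 2

Factor powers of 13 from the numerator and denominator of the reduced fraction: 4056 = 13^2 · 24 and 31 = 13^0 · 31. Apply v_p(a/b) = v_p(a) − v_p(b): v_13(4056/31) = 2 − 0 = 2.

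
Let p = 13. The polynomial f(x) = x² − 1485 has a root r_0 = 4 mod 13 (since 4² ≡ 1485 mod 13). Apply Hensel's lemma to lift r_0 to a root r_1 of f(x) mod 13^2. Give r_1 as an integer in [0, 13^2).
r_1 = 82 (mod 169)

Hensel's recurrence: r_{i+1} = r_i − f(r_i)·(f′(r_i))^{-1} mod 13^{i+2}, with f′(x) = 2x. Iterate:
  r_0 = 4 (mod 13)
  r_1 = 82 (mod 169)
Final: r_1 = 82, and one checks f(r_1) ≡ 0 mod 13^2.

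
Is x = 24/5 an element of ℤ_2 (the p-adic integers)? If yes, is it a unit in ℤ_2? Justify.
x ∈ ℤ_2 but not a unit; v_2(x) = 3 > 0

ℤ_2 = {x ∈ ℚ_2 : v_2(x) ≥ 0} and ℤ_2^× = {x ∈ ℤ_2 : v_2(x) = 0}. Here v_2(24/5) = v_2(num) − v_2(den) = 3; compare against these criteria.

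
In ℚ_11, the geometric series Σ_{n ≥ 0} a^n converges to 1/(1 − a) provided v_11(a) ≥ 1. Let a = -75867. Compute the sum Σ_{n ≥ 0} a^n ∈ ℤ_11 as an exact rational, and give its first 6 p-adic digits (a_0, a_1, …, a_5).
Σ a^n = 1/(1 − a) = 1/75868;  first 6 digits = (1, 0, 0, 9, 5, 10)

v_11(a) = 3 ≥ 1, so the series converges in ℤ_11 to 1/(1 − a) = 1/(1 − (-75867)) = 1/75868. Expand this rational in ℤ_11: compute digits iteratively via d_i = x_i mod 11, x_{i+1} = (x_i − d_i)/11. The first 6 digits are (1, 0, 0, 9, 5, 10).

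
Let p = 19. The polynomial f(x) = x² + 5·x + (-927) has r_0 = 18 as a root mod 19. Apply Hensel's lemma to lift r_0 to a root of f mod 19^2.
r_1 = 189 (mod 361)

Hensel: r_{i+1} = r_i − f(r_i)·(f′(r_i))^{-1} mod 19^{i+2}, f′(x) = 2x + 5. Iterate:
  r_0 = 18 (mod 19)
  r_1 = 189 (mod 361)
Final: r = 189 satisfies f(r) ≡ 0 mod 19^2.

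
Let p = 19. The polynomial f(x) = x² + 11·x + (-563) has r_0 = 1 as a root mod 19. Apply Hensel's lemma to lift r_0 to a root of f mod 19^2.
r_1 = 210 (mod 361)

Hensel: r_{i+1} = r_i − f(r_i)·(f′(r_i))^{-1} mod 19^{i+2}, f′(x) = 2x + 11. Iterate:
  r_0 = 1 (mod 19)
  r_1 = 210 (mod 361)
Final: r = 210 satisfies f(r) ≡ 0 mod 19^2.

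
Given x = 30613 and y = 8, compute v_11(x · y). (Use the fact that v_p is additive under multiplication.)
v_11(244904) = 3

v_p(x) = 3 (factor: 30613 = 11^3 · 23); v_p(y) = 0 (factor: 8 = 11^0 · 8). Additivity: v_p(xy) = v_p(x) + v_p(y) = 3 + 0 = 3. (Direct check: xy = 244904 = 11^3 · (184).)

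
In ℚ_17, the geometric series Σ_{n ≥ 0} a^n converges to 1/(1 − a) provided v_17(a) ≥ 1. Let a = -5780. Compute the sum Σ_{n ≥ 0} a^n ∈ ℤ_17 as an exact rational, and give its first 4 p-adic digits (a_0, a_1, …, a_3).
Σ a^n = 1/(1 − a) = 1/5781;  first 4 digits = (1, 0, 14, 15)

v_17(a) = 2 ≥ 1, so the series converges in ℤ_17 to 1/(1 − a) = 1/(1 − (-5780)) = 1/5781. Expand this rational in ℤ_17: compute digits iteratively via d_i = x_i mod 17, x_{i+1} = (x_i − d_i)/17. The first 4 digits are (1, 0, 14, 15).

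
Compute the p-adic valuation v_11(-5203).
v_11(-5203) = 2

v_11(n) is the largest exponent k such that 11^k divides n. Factor out: -5203 = -11^2 · 43. (Sign doesn't affect v_p.) So v_11(-5203) = 2.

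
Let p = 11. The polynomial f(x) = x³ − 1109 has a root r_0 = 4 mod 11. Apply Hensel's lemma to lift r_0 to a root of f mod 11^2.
r_1 = 114 (mod 121)

Hensel: r_{i+1} = r_i − f(r_i)/f′(r_i) mod 11^{i+2}, where f′(x) = 3x². Iterate:
  r_0 = 4 (mod 11)
  r_1 = 114 (mod 121)
Final: r = 114 with f(r) ≡ 0 mod 11^2.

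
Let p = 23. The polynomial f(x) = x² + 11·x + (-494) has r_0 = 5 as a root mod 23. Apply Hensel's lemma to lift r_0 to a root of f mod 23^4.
r_3 = 213514 (mod 279841)

Hensel: r_{i+1} = r_i − f(r_i)·(f′(r_i))^{-1} mod 23^{i+2}, f′(x) = 2x + 11. Iterate:
  r_0 = 5 (mod 23)
  r_1 = 327 (mod 529)
  r_2 = 6675 (mod 12167)
  r_3 = 213514 (mod 279841)
Final: r = 213514 satisfies f(r) ≡ 0 mod 23^4.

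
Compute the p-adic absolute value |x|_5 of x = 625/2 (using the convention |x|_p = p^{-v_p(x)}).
|625/2|_5 = 1/625

Step 1 — compute v_5(x) by factoring powers of 5 out of the numerator and denominator: v_5(625/2) = 4. Step 2 — apply |x|_p = p^{-v_p(x)} = 5^{-4} = 1/625.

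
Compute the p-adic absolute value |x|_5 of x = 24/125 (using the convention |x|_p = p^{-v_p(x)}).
|24/125|_5 = 125

Step 1 — compute v_5(x) by factoring powers of 5 out of the numerator and denominator: v_5(24/125) = -3. Step 2 — apply |x|_p = p^{-v_p(x)} = 5^{3} = 125.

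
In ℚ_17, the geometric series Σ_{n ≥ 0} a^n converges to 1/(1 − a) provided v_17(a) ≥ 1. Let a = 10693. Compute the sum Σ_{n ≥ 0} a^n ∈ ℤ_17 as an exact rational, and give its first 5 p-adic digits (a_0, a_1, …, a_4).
Σ a^n = 1/(1 − a) = -1/10692;  first 5 digits = (1, 0, 3, 2, 9)

v_17(a) = 2 ≥ 1, so the series converges in ℤ_17 to 1/(1 − a) = 1/(1 − 10693) = -1/10692. Expand this rational in ℤ_17: compute digits iteratively via d_i = x_i mod 17, x_{i+1} = (x_i − d_i)/17. The first 5 digits are (1, 0, 3, 2, 9).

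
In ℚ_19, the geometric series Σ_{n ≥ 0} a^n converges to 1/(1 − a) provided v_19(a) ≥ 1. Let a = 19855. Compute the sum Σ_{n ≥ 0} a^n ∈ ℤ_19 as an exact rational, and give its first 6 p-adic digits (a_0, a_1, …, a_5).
Σ a^n = 1/(1 − a) = -1/19854;  first 6 digits = (1, 0, 17, 2, 4, 7)

v_19(a) = 2 ≥ 1, so the series converges in ℤ_19 to 1/(1 − a) = 1/(1 − 19855) = -1/19854. Expand this rational in ℤ_19: compute digits iteratively via d_i = x_i mod 19, x_{i+1} = (x_i − d_i)/19. The first 6 digits are (1, 0, 17, 2, 4, 7).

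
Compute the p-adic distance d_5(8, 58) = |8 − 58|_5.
d_5(8, 58) = 1/25

Step 1 — x − y = 8 − 58 = -50. Step 2 — v_5(-50) = 2 (factor: -50 = −(5^2 · 2); the sign does not affect v_p). Step 3 — |x − y|_5 = 5^{-2} = 1/25.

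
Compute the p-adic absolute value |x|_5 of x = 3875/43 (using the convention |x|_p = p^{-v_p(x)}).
|3875/43|_5 = 1/125

Step 1 — compute v_5(x) by factoring powers of 5 out of the numerator and denominator: v_5(3875/43) = 3. Step 2 — apply |x|_p = p^{-v_p(x)} = 5^{-3} = 1/125.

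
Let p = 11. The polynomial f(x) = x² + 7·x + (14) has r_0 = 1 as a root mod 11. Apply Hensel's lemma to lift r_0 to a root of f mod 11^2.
r_1 = 12 (mod 121)

Hensel: r_{i+1} = r_i − f(r_i)·(f′(r_i))^{-1} mod 11^{i+2}, f′(x) = 2x + 7. Iterate:
  r_0 = 1 (mod 11)
  r_1 = 12 (mod 121)
Final: r = 12 satisfies f(r) ≡ 0 mod 11^2.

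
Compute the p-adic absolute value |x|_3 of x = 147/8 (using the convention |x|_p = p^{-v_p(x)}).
|147/8|_3 = 1/3

Step 1 — compute v_3(x) by factoring powers of 3 out of the numerator and denominator: v_3(147/8) = 1. Step 2 — apply |x|_p = p^{-v_p(x)} = 3^{-1} = 1/3.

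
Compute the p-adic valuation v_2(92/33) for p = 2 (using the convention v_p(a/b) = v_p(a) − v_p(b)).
v_2(92/33) = 2

Factor powers of 2 from the numerator and denominator of the reduced fraction: 92 = 2^2 · 23 and 33 = 2^0 · 33. Apply v_p(a/b) = v_p(a) − v_p(b): v_2(92/33) = 2 − 0 = 2.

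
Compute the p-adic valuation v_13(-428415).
v_13(-428415) = 4

v_13(n) is the largest exponent k such that 13^k divides n. Factor out: -428415 = -13^4 · 15. (Sign doesn't affect v_p.) So v_13(-428415) = 4.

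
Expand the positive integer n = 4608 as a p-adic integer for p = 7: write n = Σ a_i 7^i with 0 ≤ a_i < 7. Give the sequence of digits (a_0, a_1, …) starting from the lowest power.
(a_0, a_1, …) = (2, 0, 3, 6, 1)

Repeated division by 7 gives the digits low-to-high: 4608 = 2 + 3·7^2 + 6·7^3 + 1·7^4. Digit sequence: (2, 0, 3, 6, 1).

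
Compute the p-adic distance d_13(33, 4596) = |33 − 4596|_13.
d_13(33, 4596) = 1/169

Step 1 — x − y = 33 − 4596 = -4563. Step 2 — v_13(-4563) = 2 (factor: -4563 = −(13^2 · 27); the sign does not affect v_p). Step 3 — |x − y|_13 = 13^{-2} = 1/169.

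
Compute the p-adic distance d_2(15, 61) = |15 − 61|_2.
d_2(15, 61) = 1/2

Step 1 — x − y = 15 − 61 = -46. Step 2 — v_2(-46) = 1 (factor: -46 = −(2^1 · 23); the sign does not affect v_p). Step 3 — |x − y|_2 = 2^{-1} = 1/2.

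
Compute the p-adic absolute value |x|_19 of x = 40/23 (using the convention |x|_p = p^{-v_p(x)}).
|40/23|_19 = 1

Step 1 — compute v_19(x) by factoring powers of 19 out of the numerator and denominator: v_19(40/23) = 0. Step 2 — apply |x|_p = p^{-v_p(x)} = 19^{0} = 1.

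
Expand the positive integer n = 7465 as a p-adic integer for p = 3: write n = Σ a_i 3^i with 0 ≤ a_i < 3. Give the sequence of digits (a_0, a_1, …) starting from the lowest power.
(a_0, a_1, …) = (1, 1, 1, 0, 2, 0, 1, 0, 1)

Repeated division by 3 gives the digits low-to-high: 7465 = 1 + 1·3^1 + 1·3^2 + 2·3^4 + 1·3^6 + 1·3^8. Digit sequence: (1, 1, 1, 0, 2, 0, 1, 0, 1).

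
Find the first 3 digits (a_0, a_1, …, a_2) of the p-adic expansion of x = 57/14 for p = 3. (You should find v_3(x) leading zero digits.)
(a_0, …, a_2) = (0, 2, 0)

v_3(57/14) = 1, so a_0 = ... = a_0 = 0. Factor out: x = 3^1 · u with u = 19/14 a unit in ℤ_3. Expand u iteratively via a_{v+i} = u_i mod 3, u_{i+1} = (u_i − a_{v+i})/3:
  u_0 = 19/14;  a_1 = 2;  u_1 = (u_0 − 2)/3 = -3/14
  u_1 = -3/14;  a_2 = 0;  u_2 = (u_1 − 0)/3 = -1/14
Digits: (0, 2, 0).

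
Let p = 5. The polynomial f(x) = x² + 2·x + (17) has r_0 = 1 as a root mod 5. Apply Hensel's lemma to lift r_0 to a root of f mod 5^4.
r_3 = 521 (mod 625)

Hensel: r_{i+1} = r_i − f(r_i)·(f′(r_i))^{-1} mod 5^{i+2}, f′(x) = 2x + 2. Iterate:
  r_0 = 1 (mod 5)
  r_1 = 21 (mod 25)
  r_2 = 21 (mod 125)
  r_3 = 521 (mod 625)
Final: r = 521 satisfies f(r) ≡ 0 mod 5^4.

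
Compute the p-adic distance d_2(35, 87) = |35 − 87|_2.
d_2(35, 87) = 1/4

Step 1 — x − y = 35 − 87 = -52. Step 2 — v_2(-52) = 2 (factor: -52 = −(2^2 · 13); the sign does not affect v_p). Step 3 — |x − y|_2 = 2^{-2} = 1/4.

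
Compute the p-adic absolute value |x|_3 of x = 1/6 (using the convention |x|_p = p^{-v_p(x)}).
|1/6|_3 = 3

Step 1 — compute v_3(x) by factoring powers of 3 out of the numerator and denominator: v_3(1/6) = -1. Step 2 — apply |x|_p = p^{-v_p(x)} = 3^{1} = 3.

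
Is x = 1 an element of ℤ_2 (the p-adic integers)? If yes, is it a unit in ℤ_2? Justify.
x ∈ ℤ_2^× (unit); v_2(x) = 0

ℤ_2 = {x ∈ ℚ_2 : v_2(x) ≥ 0} and ℤ_2^× = {x ∈ ℤ_2 : v_2(x) = 0}. Here v_2(1) = v_2(num) − v_2(den) = 0; compare against these criteria.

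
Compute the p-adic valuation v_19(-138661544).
v_19(-138661544) = 5

v_19(n) is the largest exponent k such that 19^k divides n. Factor out: -138661544 = -19^5 · 56. (Sign doesn't affect v_p.) So v_19(-138661544) = 5.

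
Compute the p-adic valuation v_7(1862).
v_7(1862) = 2

v_7(n) is the largest exponent k such that 7^k divides n. Factor out: 1862 = 7^2 · 38. (Sign doesn't affect v_p.) So v_7(1862) = 2.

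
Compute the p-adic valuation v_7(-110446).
v_7(-110446) = 4

v_7(n) is the largest exponent k such that 7^k divides n. Factor out: -110446 = -7^4 · 46. (Sign doesn't affect v_p.) So v_7(-110446) = 4.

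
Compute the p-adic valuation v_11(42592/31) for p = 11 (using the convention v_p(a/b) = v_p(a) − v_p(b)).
v_11(42592/31) = 3

Factor powers of 11 from the numerator and denominator of the reduced fraction: 42592 = 11^3 · 32 and 31 = 11^0 · 31. Apply v_p(a/b) = v_p(a) − v_p(b): v_11(42592/31) = 3 − 0 = 3.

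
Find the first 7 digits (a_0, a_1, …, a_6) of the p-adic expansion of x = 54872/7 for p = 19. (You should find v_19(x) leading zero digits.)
(a_0, …, a_6) = (0, 0, 0, 12, 13, 2, 8)

v_19(54872/7) = 3, so a_0 = ... = a_2 = 0. Factor out: x = 19^3 · u with u = 8/7 a unit in ℤ_19. Expand u iteratively via a_{v+i} = u_i mod 19, u_{i+1} = (u_i − a_{v+i})/19:
  u_0 = 8/7;  a_3 = 12;  u_1 = (u_0 − 12)/19 = -4/7
  u_1 = -4/7;  a_4 = 13;  u_2 = (u_1 − 13)/19 = -5/7
  u_2 = -5/7;  a_5 = 2;  u_3 = (u_2 − 2)/19 = -1/7
  u_3 = -1/7;  a_6 = 8;  u_4 = (u_3 − 8)/19 = -3/7
Digits: (0, 0, 0, 12, 13, 2, 8).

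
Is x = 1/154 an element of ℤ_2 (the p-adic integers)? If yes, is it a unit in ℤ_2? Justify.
x ∉ ℤ_2 (v_2(x) = -1 < 0)

ℤ_2 = {x ∈ ℚ_2 : v_2(x) ≥ 0} and ℤ_2^× = {x ∈ ℤ_2 : v_2(x) = 0}. Here v_2(1/154) = v_2(num) − v_2(den) = -1; compare against these criteria.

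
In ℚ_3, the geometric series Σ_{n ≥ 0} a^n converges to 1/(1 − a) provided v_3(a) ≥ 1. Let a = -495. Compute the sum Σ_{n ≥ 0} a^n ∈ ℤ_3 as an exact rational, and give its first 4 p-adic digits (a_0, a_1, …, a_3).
Σ a^n = 1/(1 − a) = 1/496;  first 4 digits = (1, 0, 2, 2)

v_3(a) = 2 ≥ 1, so the series converges in ℤ_3 to 1/(1 − a) = 1/(1 − (-495)) = 1/496. Expand this rational in ℤ_3: compute digits iteratively via d_i = x_i mod 3, x_{i+1} = (x_i − d_i)/3. The first 4 digits are (1, 0, 2, 2).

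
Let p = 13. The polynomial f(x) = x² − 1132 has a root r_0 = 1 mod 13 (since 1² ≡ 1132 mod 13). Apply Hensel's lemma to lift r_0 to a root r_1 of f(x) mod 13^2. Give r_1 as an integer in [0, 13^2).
r_1 = 144 (mod 169)

Hensel's recurrence: r_{i+1} = r_i − f(r_i)·(f′(r_i))^{-1} mod 13^{i+2}, with f′(x) = 2x. Iterate:
  r_0 = 1 (mod 13)
  r_1 = 144 (mod 169)
Final: r_1 = 144, and one checks f(r_1) ≡ 0 mod 13^2.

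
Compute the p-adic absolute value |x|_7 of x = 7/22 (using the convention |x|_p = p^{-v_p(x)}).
|7/22|_7 = 1/7

Step 1 — compute v_7(x) by factoring powers of 7 out of the numerator and denominator: v_7(7/22) = 1. Step 2 — apply |x|_p = p^{-v_p(x)} = 7^{-1} = 1/7.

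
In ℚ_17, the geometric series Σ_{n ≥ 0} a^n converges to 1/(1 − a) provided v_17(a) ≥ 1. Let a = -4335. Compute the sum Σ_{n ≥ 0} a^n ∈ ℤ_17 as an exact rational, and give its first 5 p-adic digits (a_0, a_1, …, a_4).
Σ a^n = 1/(1 − a) = 1/4336;  first 5 digits = (1, 0, 2, 16, 3)

v_17(a) = 2 ≥ 1, so the series converges in ℤ_17 to 1/(1 − a) = 1/(1 − (-4335)) = 1/4336. Expand this rational in ℤ_17: compute digits iteratively via d_i = x_i mod 17, x_{i+1} = (x_i − d_i)/17. The first 5 digits are (1, 0, 2, 16, 3).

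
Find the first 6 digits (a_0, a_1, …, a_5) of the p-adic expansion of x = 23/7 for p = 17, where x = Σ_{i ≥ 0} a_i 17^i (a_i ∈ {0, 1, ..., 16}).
(a_0, …, a_5) = (13, 14, 4, 7, 2, 12)

v_17(23/7) = 0 (numerator and denominator both coprime to 17), so x ∈ ℤ_17^×. Compute digits iteratively via a_i = x_i mod 17, x_{i+1} = (x_i − a_i)/17, with x_0 = x:
  x_0 = 23/7;  a_0 = 13;  x_1 = (x_0 − 13)/17 = -4/7
  x_1 = -4/7;  a_1 = 14;  x_2 = (x_1 − 14)/17 = -6/7
  x_2 = -6/7;  a_2 = 4;  x_3 = (x_2 − 4)/17 = -2/7
  x_3 = -2/7;  a_3 = 7;  x_4 = (x_3 − 7)/17 = -3/7
  x_4 = -3/7;  a_4 = 2;  x_5 = (x_4 − 2)/17 = -1/7
  x_5 = -1/7;  a_5 = 12;  x_6 = (x_5 − 12)/17 = -5/7
Digits: (13, 14, 4, 7, 2, 12).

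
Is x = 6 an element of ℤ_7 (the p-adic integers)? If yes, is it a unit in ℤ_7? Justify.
x ∈ ℤ_7^× (unit); v_7(x) = 0

ℤ_7 = {x ∈ ℚ_7 : v_7(x) ≥ 0} and ℤ_7^× = {x ∈ ℤ_7 : v_7(x) = 0}. Here v_7(6) = v_7(num) − v_7(den) = 0; compare against these criteria.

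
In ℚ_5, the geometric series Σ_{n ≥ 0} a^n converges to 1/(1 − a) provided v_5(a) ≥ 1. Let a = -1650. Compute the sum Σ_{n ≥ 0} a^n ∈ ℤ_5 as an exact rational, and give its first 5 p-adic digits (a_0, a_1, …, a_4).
Σ a^n = 1/(1 − a) = 1/1651;  first 5 digits = (1, 0, 4, 1, 3)

v_5(a) = 2 ≥ 1, so the series converges in ℤ_5 to 1/(1 − a) = 1/(1 − (-1650)) = 1/1651. Expand this rational in ℤ_5: compute digits iteratively via d_i = x_i mod 5, x_{i+1} = (x_i − d_i)/5. The first 5 digits are (1, 0, 4, 1, 3).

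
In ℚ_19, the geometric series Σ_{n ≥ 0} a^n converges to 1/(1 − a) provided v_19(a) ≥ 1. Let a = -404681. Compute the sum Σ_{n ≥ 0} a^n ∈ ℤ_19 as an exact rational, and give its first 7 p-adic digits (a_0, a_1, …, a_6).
Σ a^n = 1/(1 − a) = 1/404682;  first 7 digits = (1, 0, 0, 17, 15, 18, 3)

v_19(a) = 3 ≥ 1, so the series converges in ℤ_19 to 1/(1 − a) = 1/(1 − (-404681)) = 1/404682. Expand this rational in ℤ_19: compute digits iteratively via d_i = x_i mod 19, x_{i+1} = (x_i − d_i)/19. The first 7 digits are (1, 0, 0, 17, 15, 18, 3).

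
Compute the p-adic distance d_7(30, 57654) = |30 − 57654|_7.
d_7(30, 57654) = 1/2401

Step 1 — x − y = 30 − 57654 = -57624. Step 2 — v_7(-57624) = 4 (factor: -57624 = −(7^4 · 24); the sign does not affect v_p). Step 3 — |x − y|_7 = 7^{-4} = 1/2401.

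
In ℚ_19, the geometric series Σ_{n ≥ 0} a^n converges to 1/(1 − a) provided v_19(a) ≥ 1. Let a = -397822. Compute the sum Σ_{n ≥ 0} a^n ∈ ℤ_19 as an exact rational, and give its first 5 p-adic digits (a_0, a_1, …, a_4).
Σ a^n = 1/(1 − a) = 1/397823;  first 5 digits = (1, 0, 0, 18, 15)

v_19(a) = 3 ≥ 1, so the series converges in ℤ_19 to 1/(1 − a) = 1/(1 − (-397822)) = 1/397823. Expand this rational in ℤ_19: compute digits iteratively via d_i = x_i mod 19, x_{i+1} = (x_i − d_i)/19. The first 5 digits are (1, 0, 0, 18, 15).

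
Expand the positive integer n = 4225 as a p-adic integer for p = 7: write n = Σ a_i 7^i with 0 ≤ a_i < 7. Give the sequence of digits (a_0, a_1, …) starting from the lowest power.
(a_0, a_1, …) = (4, 1, 2, 5, 1)

Repeated division by 7 gives the digits low-to-high: 4225 = 4 + 1·7^1 + 2·7^2 + 5·7^3 + 1·7^4. Digit sequence: (4, 1, 2, 5, 1).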